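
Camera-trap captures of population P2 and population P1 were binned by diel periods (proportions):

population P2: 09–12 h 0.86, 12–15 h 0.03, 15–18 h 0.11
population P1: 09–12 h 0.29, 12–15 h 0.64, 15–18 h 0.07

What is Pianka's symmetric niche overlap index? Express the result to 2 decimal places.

Σ p₁ᵢp₂ᵢ = 0.2494 + 0.0192 + 0.0077 = 0.2763
Σp_1ᵢ² = 0.86² + 0.03² + 0.11² = 0.7396 + 0.0009 + 0.0121 = 0.7526
Σp_2ᵢ² = 0.29² + 0.64² + 0.07² = 0.0841 + 0.4096 + 0.0049 = 0.4986
O = 0.2763 / √(0.7526 × 0.4986) = 0.2763 / 0.61257 = 0.4511

0.45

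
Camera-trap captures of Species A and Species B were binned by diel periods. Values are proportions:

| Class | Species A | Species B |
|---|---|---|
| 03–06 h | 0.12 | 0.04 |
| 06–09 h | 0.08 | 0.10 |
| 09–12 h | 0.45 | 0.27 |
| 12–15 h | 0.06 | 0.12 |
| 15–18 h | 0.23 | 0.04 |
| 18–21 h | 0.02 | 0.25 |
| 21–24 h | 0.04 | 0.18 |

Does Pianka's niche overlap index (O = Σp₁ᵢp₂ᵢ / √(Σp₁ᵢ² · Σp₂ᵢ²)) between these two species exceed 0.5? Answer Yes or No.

Σ p₁ᵢp₂ᵢ = 0.0048 + 0.0080 + 0.1215 + 0.0072 + 0.0092 + 0.0050 + 0.0072 = 0.1629
Σp_1ᵢ² = 0.12² + 0.08² + 0.45² + 0.06² + 0.23² + 0.02² + 0.04² = 0.0144 + 0.0064 + 0.2025 + 0.0036 + 0.0529 + 0.0004 + 0.0016 = 0.2818
Σp_2ᵢ² = 0.04² + 0.10² + 0.27² + 0.12² + 0.04² + 0.25² + 0.18² = 0.0016 + 0.0100 + 0.0729 + 0.0144 + 0.0016 + 0.0625 + 0.0324 = 0.1954
O = 0.1629 / √(0.2818 × 0.1954) = 0.1629 / 0.23466 = 0.6942
O = 0.6942 > 0.5 → Yes.

Yes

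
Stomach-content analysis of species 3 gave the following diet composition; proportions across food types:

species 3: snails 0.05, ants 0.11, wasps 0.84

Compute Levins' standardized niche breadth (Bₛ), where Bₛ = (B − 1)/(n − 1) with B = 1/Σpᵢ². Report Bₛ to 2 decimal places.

0.19

Σpᵢ² = 0.05² + 0.11² + 0.84² = 0.0025 + 0.0121 + 0.7056 = 0.7202
B = 1 / 0.7202 = 1.3885
Bₛ = (B − 1)/(n − 1) = (1.3885 − 1)/(3 − 1) = 0.3885/2 = 0.1943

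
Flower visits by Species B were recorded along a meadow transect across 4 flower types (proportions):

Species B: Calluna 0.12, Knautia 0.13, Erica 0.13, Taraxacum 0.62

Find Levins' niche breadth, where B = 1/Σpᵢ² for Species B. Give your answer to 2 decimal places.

2.31

Σpᵢ² = 0.12² + 0.13² + 0.13² + 0.62² = 0.0144 + 0.0169 + 0.0169 + 0.3844 = 0.4326
B = 1 / 0.4326 = 2.3116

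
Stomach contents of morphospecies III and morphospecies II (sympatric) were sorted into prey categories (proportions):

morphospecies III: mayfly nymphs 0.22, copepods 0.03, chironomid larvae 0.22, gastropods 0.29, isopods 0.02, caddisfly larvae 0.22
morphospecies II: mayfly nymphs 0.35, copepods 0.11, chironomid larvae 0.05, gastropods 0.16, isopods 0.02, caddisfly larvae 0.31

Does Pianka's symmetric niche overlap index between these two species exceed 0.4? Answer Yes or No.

Σ p₁ᵢp₂ᵢ = 0.0770 + 0.0033 + 0.0110 + 0.0464 + 0.0004 + 0.0682 = 0.2063
Σp_1ᵢ² = 0.22² + 0.03² + 0.22² + 0.29² + 0.02² + 0.22² = 0.0484 + 0.0009 + 0.0484 + 0.0841 + 0.0004 + 0.0484 = 0.2306
Σp_2ᵢ² = 0.35² + 0.11² + 0.05² + 0.16² + 0.02² + 0.31² = 0.1225 + 0.0121 + 0.0025 + 0.0256 + 0.0004 + 0.0961 = 0.2592
O = 0.2063 / √(0.2306 × 0.2592) = 0.2063 / 0.24448 = 0.8438
O = 0.8438 > 0.4 → Yes.

Yes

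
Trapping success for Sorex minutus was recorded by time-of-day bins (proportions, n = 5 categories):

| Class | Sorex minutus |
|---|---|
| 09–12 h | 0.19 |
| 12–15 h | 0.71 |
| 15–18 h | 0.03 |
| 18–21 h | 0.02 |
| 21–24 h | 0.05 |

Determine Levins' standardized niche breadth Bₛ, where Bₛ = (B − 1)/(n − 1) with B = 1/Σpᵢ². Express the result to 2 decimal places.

Σpᵢ² = 0.19² + 0.71² + 0.03² + 0.02² + 0.05² = 0.0361 + 0.5041 + 0.0009 + 0.0004 + 0.0025 = 0.5440
B = 1 / 0.5440 = 1.8382
Bₛ = (B − 1)/(n − 1) = (1.8382 − 1)/(5 − 1) = 0.8382/4 = 0.2096

0.21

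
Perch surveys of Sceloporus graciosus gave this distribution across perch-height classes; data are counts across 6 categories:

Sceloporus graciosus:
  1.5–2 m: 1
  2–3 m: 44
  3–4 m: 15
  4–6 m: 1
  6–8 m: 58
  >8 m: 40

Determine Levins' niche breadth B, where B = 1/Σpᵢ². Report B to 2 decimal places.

Proportions for Sceloporus graciosus (n=159): 1/159=0.0063, 44/159=0.2767, 15/159=0.0943, 1/159=0.0063, 58/159=0.3648, 40/159=0.2516
Σpᵢ² = 0.0063² + 0.2767² + 0.0943² + 0.0063² + 0.3648² + 0.2516² = 0.000040 + 0.076563 + 0.008892 + 0.000040 + 0.133079 + 0.063303 = 0.281917
B = 1 / 0.281917 = 3.5471

3.55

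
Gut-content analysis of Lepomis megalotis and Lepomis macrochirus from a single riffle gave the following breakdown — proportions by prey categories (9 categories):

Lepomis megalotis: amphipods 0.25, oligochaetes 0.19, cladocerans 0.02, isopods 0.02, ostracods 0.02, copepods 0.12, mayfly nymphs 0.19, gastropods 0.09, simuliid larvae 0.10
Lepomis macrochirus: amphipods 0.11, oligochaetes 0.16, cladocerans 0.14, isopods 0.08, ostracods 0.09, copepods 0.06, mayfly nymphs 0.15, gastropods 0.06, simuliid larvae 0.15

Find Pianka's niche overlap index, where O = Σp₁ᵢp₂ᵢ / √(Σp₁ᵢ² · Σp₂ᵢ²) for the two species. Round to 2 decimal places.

0.83

Σ p₁ᵢp₂ᵢ = 0.0275 + 0.0304 + 0.0028 + 0.0016 + 0.0018 + 0.0072 + 0.0285 + 0.0054 + 0.0150 = 0.1202
Σp_1ᵢ² = 0.25² + 0.19² + 0.02² + 0.02² + 0.02² + 0.12² + 0.19² + 0.09² + 0.10² = 0.0625 + 0.0361 + 0.0004 + 0.0004 + 0.0004 + 0.0144 + 0.0361 + 0.0081 + 0.0100 = 0.1684
Σp_2ᵢ² = 0.11² + 0.16² + 0.14² + 0.08² + 0.09² + 0.06² + 0.15² + 0.06² + 0.15² = 0.0121 + 0.0256 + 0.0196 + 0.0064 + 0.0081 + 0.0036 + 0.0225 + 0.0036 + 0.0225 = 0.1240
O = 0.1202 / √(0.1684 × 0.1240) = 0.1202 / 0.14450 = 0.8318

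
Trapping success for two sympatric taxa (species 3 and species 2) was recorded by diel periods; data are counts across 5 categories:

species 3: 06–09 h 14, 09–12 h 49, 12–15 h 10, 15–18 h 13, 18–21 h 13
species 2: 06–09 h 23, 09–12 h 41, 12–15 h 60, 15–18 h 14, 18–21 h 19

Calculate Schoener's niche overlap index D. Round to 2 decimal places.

0.71

Proportions for species 3 (n=99): 14/99=0.1414, 49/99=0.4949, 10/99=0.1010, 13/99=0.1313, 13/99=0.1313
Proportions for species 2 (n=157): 23/157=0.1465, 41/157=0.2611, 60/157=0.3822, 14/157=0.0892, 19/157=0.1210
Σ|p₁ᵢ − p₂ᵢ| = 0.0051 + 0.2338 + 0.2812 + 0.0421 + 0.0103 = 0.5725
D = 1 − ½ × 0.5725 = 1 − 0.28625 = 0.71375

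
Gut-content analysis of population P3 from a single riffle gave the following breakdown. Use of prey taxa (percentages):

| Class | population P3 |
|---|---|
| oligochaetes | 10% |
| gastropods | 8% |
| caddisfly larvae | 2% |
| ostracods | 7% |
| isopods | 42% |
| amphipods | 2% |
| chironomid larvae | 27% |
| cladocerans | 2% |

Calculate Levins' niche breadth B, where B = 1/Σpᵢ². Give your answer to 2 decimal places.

3.68

Convert percentages to proportions (divide by 100).
Σpᵢ² = 0.10² + 0.08² + 0.02² + 0.07² + 0.42² + 0.02² + 0.27² + 0.02² = 0.0100 + 0.0064 + 0.0004 + 0.0049 + 0.1764 + 0.0004 + 0.0729 + 0.0004 = 0.2718
B = 1 / 0.2718 = 3.6792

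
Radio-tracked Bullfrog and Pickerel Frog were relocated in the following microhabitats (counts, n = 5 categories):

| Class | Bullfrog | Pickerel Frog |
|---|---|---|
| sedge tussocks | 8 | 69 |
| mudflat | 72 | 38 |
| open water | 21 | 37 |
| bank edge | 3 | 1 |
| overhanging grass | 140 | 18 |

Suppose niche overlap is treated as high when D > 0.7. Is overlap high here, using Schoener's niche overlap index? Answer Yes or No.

Proportions for Bullfrog (n=244): 8/244=0.0328, 72/244=0.2951, 21/244=0.0861, 3/244=0.0123, 140/244=0.5738
Proportions for Pickerel Frog (n=163): 69/163=0.4233, 38/163=0.2331, 37/163=0.2270, 1/163=0.0061, 18/163=0.1104
Σ|p₁ᵢ − p₂ᵢ| = 0.3905 + 0.0620 + 0.1409 + 0.0062 + 0.4634 = 1.0630
D = 1 − ½ × 1.0630 = 1 − 0.53150 = 0.46850
D = 0.46850 < 0.7 → No.

No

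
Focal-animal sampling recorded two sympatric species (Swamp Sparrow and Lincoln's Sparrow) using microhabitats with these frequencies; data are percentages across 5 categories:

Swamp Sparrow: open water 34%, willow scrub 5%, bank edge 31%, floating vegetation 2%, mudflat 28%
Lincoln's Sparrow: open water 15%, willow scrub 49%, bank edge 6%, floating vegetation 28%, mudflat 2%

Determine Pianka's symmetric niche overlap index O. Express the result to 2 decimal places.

0.33

Convert percentages to proportions (divide by 100).
Σ p₁ᵢp₂ᵢ = 0.0510 + 0.0245 + 0.0186 + 0.0056 + 0.0056 = 0.1053
Σp_1ᵢ² = 0.34² + 0.05² + 0.31² + 0.02² + 0.28² = 0.1156 + 0.0025 + 0.0961 + 0.0004 + 0.0784 = 0.2930
Σp_2ᵢ² = 0.15² + 0.49² + 0.06² + 0.28² + 0.02² = 0.0225 + 0.2401 + 0.0036 + 0.0784 + 0.0004 = 0.3450
O = 0.1053 / √(0.2930 × 0.3450) = 0.1053 / 0.31794 = 0.3312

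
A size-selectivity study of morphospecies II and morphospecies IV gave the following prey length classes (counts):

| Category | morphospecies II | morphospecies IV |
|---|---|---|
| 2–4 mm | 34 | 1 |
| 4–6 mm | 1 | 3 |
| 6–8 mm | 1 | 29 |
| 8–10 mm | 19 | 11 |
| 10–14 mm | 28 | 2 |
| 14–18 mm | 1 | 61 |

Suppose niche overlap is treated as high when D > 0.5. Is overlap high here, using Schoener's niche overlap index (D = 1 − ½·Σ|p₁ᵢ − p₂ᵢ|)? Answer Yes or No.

No

Proportions for morphospecies II (n=84): 34/84=0.4048, 1/84=0.0119, 1/84=0.0119, 19/84=0.2262, 28/84=0.3333, 1/84=0.0119
Proportions for morphospecies IV (n=107): 1/107=0.0093, 3/107=0.0280, 29/107=0.2710, 11/107=0.1028, 2/107=0.0187, 61/107=0.5701
Σ|p₁ᵢ − p₂ᵢ| = 0.3955 + 0.0161 + 0.2591 + 0.1234 + 0.3146 + 0.5582 = 1.6669
D = 1 − ½ × 1.6669 = 1 − 0.83345 = 0.16655
D = 0.16655 < 0.5 → No.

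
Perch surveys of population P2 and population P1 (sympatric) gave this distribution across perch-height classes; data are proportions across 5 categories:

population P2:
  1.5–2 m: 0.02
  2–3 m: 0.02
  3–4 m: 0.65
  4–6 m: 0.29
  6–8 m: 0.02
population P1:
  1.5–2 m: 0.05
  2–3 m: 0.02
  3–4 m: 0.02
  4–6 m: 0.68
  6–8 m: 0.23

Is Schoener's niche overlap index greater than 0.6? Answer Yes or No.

Σ|p₁ᵢ − p₂ᵢ| = 0.03 + 0.00 + 0.63 + 0.39 + 0.21 = 1.26
D = 1 − ½ × 1.26 = 1 − 0.630 = 0.3700
D = 0.3700 < 0.6 → No.

No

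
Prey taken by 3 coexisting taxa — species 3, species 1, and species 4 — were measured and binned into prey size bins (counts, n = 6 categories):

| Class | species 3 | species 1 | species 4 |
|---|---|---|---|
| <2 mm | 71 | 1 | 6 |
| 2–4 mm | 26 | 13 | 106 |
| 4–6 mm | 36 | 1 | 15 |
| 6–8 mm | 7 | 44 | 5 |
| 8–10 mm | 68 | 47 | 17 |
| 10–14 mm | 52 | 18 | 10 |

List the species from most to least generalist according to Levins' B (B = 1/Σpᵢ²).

Proportions for species 3 (n=260): 71/260=0.2731, 26/260=0.1000, 36/260=0.1385, 7/260=0.0269, 68/260=0.2615, 52/260=0.2000
Proportions for species 1 (n=124): 1/124=0.0081, 13/124=0.1048, 1/124=0.0081, 44/124=0.3548, 47/124=0.3790, 18/124=0.1452
Proportions for species 4 (n=159): 6/159=0.0377, 106/159=0.6667, 15/159=0.0943, 5/159=0.0314, 17/159=0.1069, 10/159=0.0629
Σp_3ᵢ² = 0.2731² + 0.1000² + 0.1385² + 0.0269² + 0.2615² + 0.2000² = 0.074584 + 0.010000 + 0.019182 + 0.000724 + 0.068382 + 0.040000 = 0.212872
B_3 = 1 / 0.212872 = 4.6977
Σp_1ᵢ² = 0.0081² + 0.1048² + 0.0081² + 0.3548² + 0.3790² + 0.1452² = 0.000066 + 0.010983 + 0.000066 + 0.125883 + 0.143641 + 0.021083 = 0.301722
B_1 = 1 / 0.301722 = 3.3143
Σp_4ᵢ² = 0.0377² + 0.6667² + 0.0943² + 0.0314² + 0.1069² + 0.0629² = 0.001421 + 0.444489 + 0.008892 + 0.000986 + 0.011428 + 0.003956 = 0.471172
B_4 = 1 / 0.471172 = 2.1224
Ranking by B (broadest → narrowest): species 3 (4.70) > species 1 (3.31) > species 4 (2.12)

species 3 > species 1 > species 4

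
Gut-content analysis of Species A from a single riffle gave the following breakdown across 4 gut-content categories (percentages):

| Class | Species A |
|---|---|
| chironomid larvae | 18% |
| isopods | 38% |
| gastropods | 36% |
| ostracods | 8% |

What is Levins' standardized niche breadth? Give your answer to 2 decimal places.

0.73

Convert percentages to proportions (divide by 100).
Σpᵢ² = 0.18² + 0.38² + 0.36² + 0.08² = 0.0324 + 0.1444 + 0.1296 + 0.0064 = 0.3128
B = 1 / 0.3128 = 3.1969
Bₛ = (B − 1)/(n − 1) = (3.1969 − 1)/(4 − 1) = 2.1969/3 = 0.7323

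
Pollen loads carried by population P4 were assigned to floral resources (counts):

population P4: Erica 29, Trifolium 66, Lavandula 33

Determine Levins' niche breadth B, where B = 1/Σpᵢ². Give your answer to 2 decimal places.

Proportions for population P4 (n=128): 29/128=0.2266, 66/128=0.5156, 33/128=0.2578
Σpᵢ² = 0.2266² + 0.5156² + 0.2578² = 0.051348 + 0.265843 + 0.066461 = 0.383652
B = 1 / 0.383652 = 2.6065

2.61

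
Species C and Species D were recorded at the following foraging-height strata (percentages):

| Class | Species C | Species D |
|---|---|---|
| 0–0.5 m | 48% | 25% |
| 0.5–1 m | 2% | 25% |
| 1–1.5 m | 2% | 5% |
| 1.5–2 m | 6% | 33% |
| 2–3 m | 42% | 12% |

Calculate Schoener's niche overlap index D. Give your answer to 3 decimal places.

0.470

Convert percentages to proportions (divide by 100).
Σ|p₁ᵢ − p₂ᵢ| = 0.23 + 0.23 + 0.03 + 0.27 + 0.30 = 1.06
D = 1 − ½ × 1.06 = 1 − 0.530 = 0.47000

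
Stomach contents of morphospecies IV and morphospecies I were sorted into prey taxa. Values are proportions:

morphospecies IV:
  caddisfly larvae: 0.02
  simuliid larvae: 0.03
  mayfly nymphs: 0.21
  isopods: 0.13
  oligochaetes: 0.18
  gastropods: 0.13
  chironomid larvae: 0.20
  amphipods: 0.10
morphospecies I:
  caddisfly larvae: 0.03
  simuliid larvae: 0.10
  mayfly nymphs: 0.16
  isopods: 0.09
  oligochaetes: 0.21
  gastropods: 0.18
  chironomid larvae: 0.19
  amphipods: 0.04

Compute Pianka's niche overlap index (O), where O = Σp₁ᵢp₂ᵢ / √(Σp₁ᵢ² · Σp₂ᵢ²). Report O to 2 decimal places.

Σ p₁ᵢp₂ᵢ = 0.0006 + 0.0030 + 0.0336 + 0.0117 + 0.0378 + 0.0234 + 0.0380 + 0.0040 = 0.1521
Σp_1ᵢ² = 0.02² + 0.03² + 0.21² + 0.13² + 0.18² + 0.13² + 0.20² + 0.10² = 0.0004 + 0.0009 + 0.0441 + 0.0169 + 0.0324 + 0.0169 + 0.0400 + 0.0100 = 0.1616
Σp_2ᵢ² = 0.03² + 0.10² + 0.16² + 0.09² + 0.21² + 0.18² + 0.19² + 0.04² = 0.0009 + 0.0100 + 0.0256 + 0.0081 + 0.0441 + 0.0324 + 0.0361 + 0.0016 = 0.1588
O = 0.1521 / √(0.1616 × 0.1588) = 0.1521 / 0.16019 = 0.9495

0.95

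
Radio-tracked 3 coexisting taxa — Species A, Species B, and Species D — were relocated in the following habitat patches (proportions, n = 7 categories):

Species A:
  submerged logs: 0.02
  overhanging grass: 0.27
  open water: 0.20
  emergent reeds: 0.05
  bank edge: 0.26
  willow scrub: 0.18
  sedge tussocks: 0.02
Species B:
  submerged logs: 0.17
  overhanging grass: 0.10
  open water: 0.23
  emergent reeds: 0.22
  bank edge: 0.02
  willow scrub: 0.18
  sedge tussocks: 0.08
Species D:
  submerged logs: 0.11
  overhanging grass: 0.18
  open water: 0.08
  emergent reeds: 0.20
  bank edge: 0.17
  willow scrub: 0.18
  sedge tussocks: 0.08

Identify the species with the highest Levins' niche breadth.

Species D

Σp_Aᵢ² = 0.02² + 0.27² + 0.20² + 0.05² + 0.26² + 0.18² + 0.02² = 0.0004 + 0.0729 + 0.0400 + 0.0025 + 0.0676 + 0.0324 + 0.0004 = 0.2162
B_A = 1 / 0.2162 = 4.6253
Σp_Bᵢ² = 0.17² + 0.10² + 0.23² + 0.22² + 0.02² + 0.18² + 0.08² = 0.0289 + 0.0100 + 0.0529 + 0.0484 + 0.0004 + 0.0324 + 0.0064 = 0.1794
B_B = 1 / 0.1794 = 5.5741
Σp_Dᵢ² = 0.11² + 0.18² + 0.08² + 0.20² + 0.17² + 0.18² + 0.08² = 0.0121 + 0.0324 + 0.0064 + 0.0400 + 0.0289 + 0.0324 + 0.0064 = 0.1586
B_D = 1 / 0.1586 = 6.3052
Highest B → broadest niche (most generalist): Species D (B = 6.31).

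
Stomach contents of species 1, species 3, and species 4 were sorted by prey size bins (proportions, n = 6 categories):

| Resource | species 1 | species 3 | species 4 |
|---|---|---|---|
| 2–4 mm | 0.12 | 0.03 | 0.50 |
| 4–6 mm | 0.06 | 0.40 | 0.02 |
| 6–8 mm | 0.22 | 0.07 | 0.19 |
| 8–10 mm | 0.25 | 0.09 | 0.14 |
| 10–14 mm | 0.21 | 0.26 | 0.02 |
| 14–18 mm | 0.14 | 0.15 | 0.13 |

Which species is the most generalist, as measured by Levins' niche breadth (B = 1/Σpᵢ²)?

Σp_1ᵢ² = 0.12² + 0.06² + 0.22² + 0.25² + 0.21² + 0.14² = 0.0144 + 0.0036 + 0.0484 + 0.0625 + 0.0441 + 0.0196 = 0.1926
B_1 = 1 / 0.1926 = 5.1921
Σp_3ᵢ² = 0.03² + 0.40² + 0.07² + 0.09² + 0.26² + 0.15² = 0.0009 + 0.1600 + 0.0049 + 0.0081 + 0.0676 + 0.0225 = 0.2640
B_3 = 1 / 0.2640 = 3.7879
Σp_4ᵢ² = 0.50² + 0.02² + 0.19² + 0.14² + 0.02² + 0.13² = 0.2500 + 0.0004 + 0.0361 + 0.0196 + 0.0004 + 0.0169 = 0.3234
B_4 = 1 / 0.3234 = 3.0921
Highest B → broadest niche (most generalist): species 1 (B = 5.19).

species 1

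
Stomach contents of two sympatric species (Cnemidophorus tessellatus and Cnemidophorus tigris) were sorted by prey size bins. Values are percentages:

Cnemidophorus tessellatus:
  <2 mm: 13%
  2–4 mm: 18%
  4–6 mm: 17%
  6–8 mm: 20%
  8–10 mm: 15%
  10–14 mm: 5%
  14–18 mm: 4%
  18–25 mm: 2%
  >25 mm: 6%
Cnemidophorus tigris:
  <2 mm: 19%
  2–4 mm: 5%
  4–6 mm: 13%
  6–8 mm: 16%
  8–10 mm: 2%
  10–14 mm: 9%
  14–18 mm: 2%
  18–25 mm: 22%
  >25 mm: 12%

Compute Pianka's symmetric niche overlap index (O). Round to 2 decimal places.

0.71

Convert percentages to proportions (divide by 100).
Σ p₁ᵢp₂ᵢ = 0.0247 + 0.0090 + 0.0221 + 0.0320 + 0.0030 + 0.0045 + 0.0008 + 0.0044 + 0.0072 = 0.1077
Σp_1ᵢ² = 0.13² + 0.18² + 0.17² + 0.20² + 0.15² + 0.05² + 0.04² + 0.02² + 0.06² = 0.0169 + 0.0324 + 0.0289 + 0.0400 + 0.0225 + 0.0025 + 0.0016 + 0.0004 + 0.0036 = 0.1488
Σp_2ᵢ² = 0.19² + 0.05² + 0.13² + 0.16² + 0.02² + 0.09² + 0.02² + 0.22² + 0.12² = 0.0361 + 0.0025 + 0.0169 + 0.0256 + 0.0004 + 0.0081 + 0.0004 + 0.0484 + 0.0144 = 0.1528
O = 0.1077 / √(0.1488 × 0.1528) = 0.1077 / 0.15079 = 0.7142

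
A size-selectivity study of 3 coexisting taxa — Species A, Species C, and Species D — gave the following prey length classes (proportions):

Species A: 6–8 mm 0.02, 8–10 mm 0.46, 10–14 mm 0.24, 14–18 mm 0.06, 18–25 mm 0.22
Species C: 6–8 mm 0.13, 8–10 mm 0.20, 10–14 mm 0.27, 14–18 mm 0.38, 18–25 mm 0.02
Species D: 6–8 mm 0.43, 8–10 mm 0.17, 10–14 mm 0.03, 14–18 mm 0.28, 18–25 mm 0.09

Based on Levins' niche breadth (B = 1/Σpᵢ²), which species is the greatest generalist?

Species C

Σp_Aᵢ² = 0.02² + 0.46² + 0.24² + 0.06² + 0.22² = 0.0004 + 0.2116 + 0.0576 + 0.0036 + 0.0484 = 0.3216
B_A = 1 / 0.3216 = 3.1095
Σp_Cᵢ² = 0.13² + 0.20² + 0.27² + 0.38² + 0.02² = 0.0169 + 0.0400 + 0.0729 + 0.1444 + 0.0004 = 0.2746
B_C = 1 / 0.2746 = 3.6417
Σp_Dᵢ² = 0.43² + 0.17² + 0.03² + 0.28² + 0.09² = 0.1849 + 0.0289 + 0.0009 + 0.0784 + 0.0081 = 0.3012
B_D = 1 / 0.3012 = 3.3201
Highest B → broadest niche (most generalist): Species C (B = 3.64).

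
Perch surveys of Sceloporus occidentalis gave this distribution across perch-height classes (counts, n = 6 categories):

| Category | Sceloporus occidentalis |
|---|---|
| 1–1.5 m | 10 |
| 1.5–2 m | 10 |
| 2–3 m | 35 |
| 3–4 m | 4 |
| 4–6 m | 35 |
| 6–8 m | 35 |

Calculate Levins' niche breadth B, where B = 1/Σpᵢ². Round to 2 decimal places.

4.28

Proportions for Sceloporus occidentalis (n=129): 10/129=0.0775, 10/129=0.0775, 35/129=0.2713, 4/129=0.0310, 35/129=0.2713, 35/129=0.2713
Σpᵢ² = 0.0775² + 0.0775² + 0.2713² + 0.0310² + 0.2713² + 0.2713² = 0.006006 + 0.006006 + 0.073604 + 0.000961 + 0.073604 + 0.073604 = 0.233785
B = 1 / 0.233785 = 4.2774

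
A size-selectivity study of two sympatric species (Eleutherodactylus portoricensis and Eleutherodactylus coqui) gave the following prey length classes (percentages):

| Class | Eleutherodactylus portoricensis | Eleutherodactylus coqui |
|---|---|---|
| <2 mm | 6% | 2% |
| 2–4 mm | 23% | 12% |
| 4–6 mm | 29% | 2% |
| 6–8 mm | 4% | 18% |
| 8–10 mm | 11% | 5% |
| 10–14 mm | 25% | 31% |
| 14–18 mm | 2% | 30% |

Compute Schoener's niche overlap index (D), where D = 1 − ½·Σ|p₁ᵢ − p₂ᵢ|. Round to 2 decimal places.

Convert percentages to proportions (divide by 100).
Σ|p₁ᵢ − p₂ᵢ| = 0.04 + 0.11 + 0.27 + 0.14 + 0.06 + 0.06 + 0.28 = 0.96
D = 1 − ½ × 0.96 = 1 − 0.480 = 0.5200

0.52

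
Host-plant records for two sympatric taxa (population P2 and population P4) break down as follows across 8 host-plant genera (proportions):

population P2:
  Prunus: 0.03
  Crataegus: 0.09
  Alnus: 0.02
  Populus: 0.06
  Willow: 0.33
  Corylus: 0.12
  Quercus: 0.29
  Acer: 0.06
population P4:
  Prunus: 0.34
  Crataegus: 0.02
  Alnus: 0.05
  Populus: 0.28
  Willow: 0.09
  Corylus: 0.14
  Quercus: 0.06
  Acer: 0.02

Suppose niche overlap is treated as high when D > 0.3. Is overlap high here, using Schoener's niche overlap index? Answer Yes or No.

Yes

Σ|p₁ᵢ − p₂ᵢ| = 0.31 + 0.07 + 0.03 + 0.22 + 0.24 + 0.02 + 0.23 + 0.04 = 1.16
D = 1 − ½ × 1.16 = 1 − 0.580 = 0.4200
D = 0.4200 > 0.3 → Yes.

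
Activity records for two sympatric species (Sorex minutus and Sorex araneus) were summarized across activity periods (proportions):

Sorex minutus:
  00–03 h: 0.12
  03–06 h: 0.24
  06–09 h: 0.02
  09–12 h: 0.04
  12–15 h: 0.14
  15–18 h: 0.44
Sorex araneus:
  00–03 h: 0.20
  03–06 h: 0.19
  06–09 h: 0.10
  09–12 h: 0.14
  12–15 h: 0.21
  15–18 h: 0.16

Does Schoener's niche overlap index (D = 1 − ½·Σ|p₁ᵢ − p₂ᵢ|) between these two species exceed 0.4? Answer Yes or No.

Σ|p₁ᵢ − p₂ᵢ| = 0.08 + 0.05 + 0.08 + 0.10 + 0.07 + 0.28 = 0.66
D = 1 − ½ × 0.66 = 1 − 0.330 = 0.6700
D = 0.6700 > 0.4 → Yes.

Yes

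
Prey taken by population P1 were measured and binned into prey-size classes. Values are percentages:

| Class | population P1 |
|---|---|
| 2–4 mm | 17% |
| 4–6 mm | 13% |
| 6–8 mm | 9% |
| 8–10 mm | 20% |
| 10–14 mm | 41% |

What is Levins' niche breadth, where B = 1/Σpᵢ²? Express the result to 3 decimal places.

3.817

Convert percentages to proportions (divide by 100).
Σpᵢ² = 0.17² + 0.13² + 0.09² + 0.20² + 0.41² = 0.0289 + 0.0169 + 0.0081 + 0.0400 + 0.1681 = 0.2620
B = 1 / 0.2620 = 3.81679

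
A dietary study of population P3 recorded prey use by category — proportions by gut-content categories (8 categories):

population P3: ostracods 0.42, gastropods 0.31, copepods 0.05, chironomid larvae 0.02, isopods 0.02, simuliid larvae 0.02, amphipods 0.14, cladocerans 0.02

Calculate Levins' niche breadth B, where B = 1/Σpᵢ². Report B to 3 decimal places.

Σpᵢ² = 0.42² + 0.31² + 0.05² + 0.02² + 0.02² + 0.02² + 0.14² + 0.02² = 0.1764 + 0.0961 + 0.0025 + 0.0004 + 0.0004 + 0.0004 + 0.0196 + 0.0004 = 0.2962
B = 1 / 0.2962 = 3.37610

3.376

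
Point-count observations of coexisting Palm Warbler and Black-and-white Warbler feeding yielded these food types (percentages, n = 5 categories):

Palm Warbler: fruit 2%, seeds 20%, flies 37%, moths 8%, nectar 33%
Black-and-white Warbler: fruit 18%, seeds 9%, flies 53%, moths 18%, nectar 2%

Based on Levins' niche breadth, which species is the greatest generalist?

Palm Warbler

Convert percentages to proportions (divide by 100).
Σp_Palmᵢ² = 0.02² + 0.20² + 0.37² + 0.08² + 0.33² = 0.0004 + 0.0400 + 0.1369 + 0.0064 + 0.1089 = 0.2926
B_Palm = 1 / 0.2926 = 3.4176
Σp_Blacᵢ² = 0.18² + 0.09² + 0.53² + 0.18² + 0.02² = 0.0324 + 0.0081 + 0.2809 + 0.0324 + 0.0004 = 0.3542
B_Blac = 1 / 0.3542 = 2.8233
Highest B → broadest niche (most generalist): Palm Warbler (B = 3.42).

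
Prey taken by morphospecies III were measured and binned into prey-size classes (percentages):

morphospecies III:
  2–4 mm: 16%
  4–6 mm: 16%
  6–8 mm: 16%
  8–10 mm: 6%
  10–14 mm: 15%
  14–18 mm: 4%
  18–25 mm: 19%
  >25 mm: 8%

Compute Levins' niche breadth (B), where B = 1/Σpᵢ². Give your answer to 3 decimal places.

6.803

Convert percentages to proportions (divide by 100).
Σpᵢ² = 0.16² + 0.16² + 0.16² + 0.06² + 0.15² + 0.04² + 0.19² + 0.08² = 0.0256 + 0.0256 + 0.0256 + 0.0036 + 0.0225 + 0.0016 + 0.0361 + 0.0064 = 0.1470
B = 1 / 0.1470 = 6.80272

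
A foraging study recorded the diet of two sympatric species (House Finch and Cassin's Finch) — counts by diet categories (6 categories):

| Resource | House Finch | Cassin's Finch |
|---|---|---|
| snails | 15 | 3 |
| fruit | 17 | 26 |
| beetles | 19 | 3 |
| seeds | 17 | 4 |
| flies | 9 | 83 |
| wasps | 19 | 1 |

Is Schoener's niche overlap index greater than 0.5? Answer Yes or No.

Proportions for House Finch (n=96): 15/96=0.1563, 17/96=0.1771, 19/96=0.1979, 17/96=0.1771, 9/96=0.0938, 19/96=0.1979
Proportions for Cassin's Finch (n=120): 3/120=0.0250, 26/120=0.2167, 3/120=0.0250, 4/120=0.0333, 83/120=0.6917, 1/120=0.0083
Σ|p₁ᵢ − p₂ᵢ| = 0.1313 + 0.0396 + 0.1729 + 0.1438 + 0.5979 + 0.1896 = 1.2751
D = 1 − ½ × 1.2751 = 1 − 0.63755 = 0.36245
D = 0.36245 < 0.5 → No.

No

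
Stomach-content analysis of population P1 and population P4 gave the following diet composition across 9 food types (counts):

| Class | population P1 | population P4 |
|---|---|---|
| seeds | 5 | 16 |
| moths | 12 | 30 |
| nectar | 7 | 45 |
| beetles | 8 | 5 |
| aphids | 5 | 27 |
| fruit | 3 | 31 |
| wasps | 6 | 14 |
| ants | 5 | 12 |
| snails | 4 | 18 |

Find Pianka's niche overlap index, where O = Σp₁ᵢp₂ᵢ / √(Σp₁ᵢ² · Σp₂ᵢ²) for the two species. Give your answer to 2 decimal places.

Proportions for population P1 (n=55): 5/55=0.0909, 12/55=0.2182, 7/55=0.1273, 8/55=0.1455, 5/55=0.0909, 3/55=0.0545, 6/55=0.1091, 5/55=0.0909, 4/55=0.0727
Proportions for population P4 (n=198): 16/198=0.0808, 30/198=0.1515, 45/198=0.2273, 5/198=0.0253, 27/198=0.1364, 31/198=0.1566, 14/198=0.0707, 12/198=0.0606, 18/198=0.0909
Σ p₁ᵢp₂ᵢ = 0.007345 + 0.033057 + 0.028935 + 0.003681 + 0.012399 + 0.008535 + 0.007713 + 0.005509 + 0.006608 = 0.113782
Σp_1ᵢ² = 0.0909² + 0.2182² + 0.1273² + 0.1455² + 0.0909² + 0.0545² + 0.1091² + 0.0909² + 0.0727² = 0.008263 + 0.047611 + 0.016205 + 0.021170 + 0.008263 + 0.002970 + 0.011903 + 0.008263 + 0.005285 = 0.129933
Σp_2ᵢ² = 0.0808² + 0.1515² + 0.2273² + 0.0253² + 0.1364² + 0.1566² + 0.0707² + 0.0606² + 0.0909² = 0.006529 + 0.022952 + 0.051665 + 0.000640 + 0.018605 + 0.024524 + 0.004998 + 0.003672 + 0.008263 = 0.141848
O = 0.113782 / √(0.129933 × 0.141848) = 0.113782 / 0.1357598 = 0.8381

0.84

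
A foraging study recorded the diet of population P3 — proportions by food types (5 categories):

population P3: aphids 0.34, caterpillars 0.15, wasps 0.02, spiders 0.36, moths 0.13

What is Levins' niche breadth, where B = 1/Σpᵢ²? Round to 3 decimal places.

3.509

Σpᵢ² = 0.34² + 0.15² + 0.02² + 0.36² + 0.13² = 0.1156 + 0.0225 + 0.0004 + 0.1296 + 0.0169 = 0.2850
B = 1 / 0.2850 = 3.50877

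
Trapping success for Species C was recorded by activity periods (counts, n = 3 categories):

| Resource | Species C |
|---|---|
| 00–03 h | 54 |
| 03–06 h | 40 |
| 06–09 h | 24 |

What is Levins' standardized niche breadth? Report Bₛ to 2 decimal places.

Proportions for Species C (n=118): 54/118=0.4576, 40/118=0.3390, 24/118=0.2034
Σpᵢ² = 0.4576² + 0.3390² + 0.2034² = 0.209398 + 0.114921 + 0.041372 = 0.365691
B = 1 / 0.365691 = 2.7345
Bₛ = (B − 1)/(n − 1) = (2.7345 − 1)/(3 − 1) = 1.7345/2 = 0.8673

0.87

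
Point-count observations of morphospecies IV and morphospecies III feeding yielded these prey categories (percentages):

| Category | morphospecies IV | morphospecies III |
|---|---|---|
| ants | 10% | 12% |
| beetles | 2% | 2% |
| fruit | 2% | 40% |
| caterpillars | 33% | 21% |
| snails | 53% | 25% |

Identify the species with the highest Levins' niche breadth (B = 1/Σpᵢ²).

morphospecies III

Convert percentages to proportions (divide by 100).
Σp_IVᵢ² = 0.10² + 0.02² + 0.02² + 0.33² + 0.53² = 0.0100 + 0.0004 + 0.0004 + 0.1089 + 0.2809 = 0.4006
B_IV = 1 / 0.4006 = 2.4963
Σp_IIIᵢ² = 0.12² + 0.02² + 0.40² + 0.21² + 0.25² = 0.0144 + 0.0004 + 0.1600 + 0.0441 + 0.0625 = 0.2814
B_III = 1 / 0.2814 = 3.5537
Highest B → broadest niche (most generalist): morphospecies III (B = 3.55).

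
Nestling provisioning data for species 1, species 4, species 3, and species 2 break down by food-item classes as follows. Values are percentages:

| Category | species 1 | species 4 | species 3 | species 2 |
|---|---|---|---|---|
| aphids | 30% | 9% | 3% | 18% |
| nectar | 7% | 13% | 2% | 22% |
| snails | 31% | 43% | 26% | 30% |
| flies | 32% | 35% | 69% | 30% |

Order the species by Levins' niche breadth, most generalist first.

species 2 > species 1 > species 4 > species 3

Convert percentages to proportions (divide by 100).
Σp_1ᵢ² = 0.30² + 0.07² + 0.31² + 0.32² = 0.0900 + 0.0049 + 0.0961 + 0.1024 = 0.2934
B_1 = 1 / 0.2934 = 3.4083
Σp_4ᵢ² = 0.09² + 0.13² + 0.43² + 0.35² = 0.0081 + 0.0169 + 0.1849 + 0.1225 = 0.3324
B_4 = 1 / 0.3324 = 3.0084
Σp_3ᵢ² = 0.03² + 0.02² + 0.26² + 0.69² = 0.0009 + 0.0004 + 0.0676 + 0.4761 = 0.5450
B_3 = 1 / 0.5450 = 1.8349
Σp_2ᵢ² = 0.18² + 0.22² + 0.30² + 0.30² = 0.0324 + 0.0484 + 0.0900 + 0.0900 = 0.2608
B_2 = 1 / 0.2608 = 3.8344
Ranking by B (broadest → narrowest): species 2 (3.83) > species 1 (3.41) > species 4 (3.01) > species 3 (1.83)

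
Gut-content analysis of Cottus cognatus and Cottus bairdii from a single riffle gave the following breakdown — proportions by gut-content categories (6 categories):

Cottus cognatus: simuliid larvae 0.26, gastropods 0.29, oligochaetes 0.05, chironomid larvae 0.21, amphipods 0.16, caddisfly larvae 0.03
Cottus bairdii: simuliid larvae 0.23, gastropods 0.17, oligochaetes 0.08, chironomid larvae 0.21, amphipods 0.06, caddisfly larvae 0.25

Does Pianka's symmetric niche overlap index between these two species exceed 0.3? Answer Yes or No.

Σ p₁ᵢp₂ᵢ = 0.0598 + 0.0493 + 0.0040 + 0.0441 + 0.0096 + 0.0075 = 0.1743
Σp_1ᵢ² = 0.26² + 0.29² + 0.05² + 0.21² + 0.16² + 0.03² = 0.0676 + 0.0841 + 0.0025 + 0.0441 + 0.0256 + 0.0009 = 0.2248
Σp_2ᵢ² = 0.23² + 0.17² + 0.08² + 0.21² + 0.06² + 0.25² = 0.0529 + 0.0289 + 0.0064 + 0.0441 + 0.0036 + 0.0625 = 0.1984
O = 0.1743 / √(0.2248 × 0.1984) = 0.1743 / 0.21119 = 0.8253
O = 0.8253 > 0.3 → Yes.

Yes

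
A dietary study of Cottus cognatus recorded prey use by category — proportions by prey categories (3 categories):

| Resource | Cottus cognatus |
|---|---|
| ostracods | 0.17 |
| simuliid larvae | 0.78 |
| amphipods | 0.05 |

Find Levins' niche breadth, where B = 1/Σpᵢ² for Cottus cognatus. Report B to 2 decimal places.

1.56

Σpᵢ² = 0.17² + 0.78² + 0.05² = 0.0289 + 0.6084 + 0.0025 = 0.6398
B = 1 / 0.6398 = 1.5630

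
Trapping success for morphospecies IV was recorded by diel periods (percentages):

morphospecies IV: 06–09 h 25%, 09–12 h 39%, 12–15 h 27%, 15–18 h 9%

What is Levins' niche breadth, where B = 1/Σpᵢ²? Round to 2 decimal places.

3.38

Convert percentages to proportions (divide by 100).
Σpᵢ² = 0.25² + 0.39² + 0.27² + 0.09² = 0.0625 + 0.1521 + 0.0729 + 0.0081 = 0.2956
B = 1 / 0.2956 = 3.3829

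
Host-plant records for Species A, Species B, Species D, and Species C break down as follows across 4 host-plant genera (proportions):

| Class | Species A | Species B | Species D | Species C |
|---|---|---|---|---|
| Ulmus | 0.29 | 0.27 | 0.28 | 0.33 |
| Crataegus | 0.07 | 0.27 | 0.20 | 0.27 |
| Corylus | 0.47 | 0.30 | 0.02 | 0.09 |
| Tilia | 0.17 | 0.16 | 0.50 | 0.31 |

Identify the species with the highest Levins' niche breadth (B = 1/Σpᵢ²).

Species B

Σp_Aᵢ² = 0.29² + 0.07² + 0.47² + 0.17² = 0.0841 + 0.0049 + 0.2209 + 0.0289 = 0.3388
B_A = 1 / 0.3388 = 2.9516
Σp_Bᵢ² = 0.27² + 0.27² + 0.30² + 0.16² = 0.0729 + 0.0729 + 0.0900 + 0.0256 = 0.2614
B_B = 1 / 0.2614 = 3.8256
Σp_Dᵢ² = 0.28² + 0.20² + 0.02² + 0.50² = 0.0784 + 0.0400 + 0.0004 + 0.2500 = 0.3688
B_D = 1 / 0.3688 = 2.7115
Σp_Cᵢ² = 0.33² + 0.27² + 0.09² + 0.31² = 0.1089 + 0.0729 + 0.0081 + 0.0961 = 0.2860
B_C = 1 / 0.2860 = 3.4965
Highest B → broadest niche (most generalist): Species B (B = 3.83).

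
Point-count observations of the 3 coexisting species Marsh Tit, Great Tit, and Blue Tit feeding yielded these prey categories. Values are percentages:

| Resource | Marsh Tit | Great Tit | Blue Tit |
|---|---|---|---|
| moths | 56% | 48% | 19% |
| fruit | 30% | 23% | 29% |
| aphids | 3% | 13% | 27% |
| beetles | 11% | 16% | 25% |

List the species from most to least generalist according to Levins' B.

Convert percentages to proportions (divide by 100).
Σp_Marsᵢ² = 0.56² + 0.30² + 0.03² + 0.11² = 0.3136 + 0.0900 + 0.0009 + 0.0121 = 0.4166
B_Mars = 1 / 0.4166 = 2.4004
Σp_Greaᵢ² = 0.48² + 0.23² + 0.13² + 0.16² = 0.2304 + 0.0529 + 0.0169 + 0.0256 = 0.3258
B_Grea = 1 / 0.3258 = 3.0694
Σp_Blueᵢ² = 0.19² + 0.29² + 0.27² + 0.25² = 0.0361 + 0.0841 + 0.0729 + 0.0625 = 0.2556
B_Blue = 1 / 0.2556 = 3.9124
Ranking by B (broadest → narrowest): Blue Tit (3.91) > Great Tit (3.07) > Marsh Tit (2.40)

Blue Tit > Great Tit > Marsh Tit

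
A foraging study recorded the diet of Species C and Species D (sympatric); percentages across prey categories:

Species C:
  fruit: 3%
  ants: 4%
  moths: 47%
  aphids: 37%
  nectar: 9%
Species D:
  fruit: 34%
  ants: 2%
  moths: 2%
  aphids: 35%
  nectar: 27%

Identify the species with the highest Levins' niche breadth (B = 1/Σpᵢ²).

Convert percentages to proportions (divide by 100).
Σp_Cᵢ² = 0.03² + 0.04² + 0.47² + 0.37² + 0.09² = 0.0009 + 0.0016 + 0.2209 + 0.1369 + 0.0081 = 0.3684
B_C = 1 / 0.3684 = 2.7144
Σp_Dᵢ² = 0.34² + 0.02² + 0.02² + 0.35² + 0.27² = 0.1156 + 0.0004 + 0.0004 + 0.1225 + 0.0729 = 0.3118
B_D = 1 / 0.3118 = 3.2072
Highest B → broadest niche (most generalist): Species D (B = 3.21).

Species D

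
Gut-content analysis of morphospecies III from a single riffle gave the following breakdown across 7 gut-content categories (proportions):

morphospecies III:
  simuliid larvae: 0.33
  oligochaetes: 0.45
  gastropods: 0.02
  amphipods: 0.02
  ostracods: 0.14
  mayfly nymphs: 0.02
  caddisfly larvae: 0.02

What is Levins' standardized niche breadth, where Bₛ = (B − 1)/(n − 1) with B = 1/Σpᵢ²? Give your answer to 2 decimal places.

Σpᵢ² = 0.33² + 0.45² + 0.02² + 0.02² + 0.14² + 0.02² + 0.02² = 0.1089 + 0.2025 + 0.0004 + 0.0004 + 0.0196 + 0.0004 + 0.0004 = 0.3326
B = 1 / 0.3326 = 3.0066
Bₛ = (B − 1)/(n − 1) = (3.0066 − 1)/(7 − 1) = 2.0066/6 = 0.3344

0.33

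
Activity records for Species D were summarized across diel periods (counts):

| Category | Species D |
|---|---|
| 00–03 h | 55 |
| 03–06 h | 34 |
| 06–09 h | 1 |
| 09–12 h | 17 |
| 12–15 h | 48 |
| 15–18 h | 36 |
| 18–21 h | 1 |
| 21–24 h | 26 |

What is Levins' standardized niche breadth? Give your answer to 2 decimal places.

0.63

Proportions for Species D (n=218): 55/218=0.2523, 34/218=0.1560, 1/218=0.0046, 17/218=0.0780, 48/218=0.2202, 36/218=0.1651, 1/218=0.0046, 26/218=0.1193
Σpᵢ² = 0.2523² + 0.1560² + 0.0046² + 0.0780² + 0.2202² + 0.1651² + 0.0046² + 0.1193² = 0.063655 + 0.024336 + 0.000021 + 0.006084 + 0.048488 + 0.027258 + 0.000021 + 0.014232 = 0.184095
B = 1 / 0.184095 = 5.4320
Bₛ = (B − 1)/(n − 1) = (5.4320 − 1)/(8 − 1) = 4.4320/7 = 0.6331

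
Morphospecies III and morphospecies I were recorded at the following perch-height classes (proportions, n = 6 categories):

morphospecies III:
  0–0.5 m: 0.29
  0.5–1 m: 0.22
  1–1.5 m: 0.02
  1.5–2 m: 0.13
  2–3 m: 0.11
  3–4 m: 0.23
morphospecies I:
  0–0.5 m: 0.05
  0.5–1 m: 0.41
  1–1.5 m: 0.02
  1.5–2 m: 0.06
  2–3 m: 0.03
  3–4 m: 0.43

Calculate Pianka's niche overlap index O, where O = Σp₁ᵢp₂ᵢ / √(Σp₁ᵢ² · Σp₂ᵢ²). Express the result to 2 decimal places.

Σ p₁ᵢp₂ᵢ = 0.0145 + 0.0902 + 0.0004 + 0.0078 + 0.0033 + 0.0989 = 0.2151
Σp_1ᵢ² = 0.29² + 0.22² + 0.02² + 0.13² + 0.11² + 0.23² = 0.0841 + 0.0484 + 0.0004 + 0.0169 + 0.0121 + 0.0529 = 0.2148
Σp_2ᵢ² = 0.05² + 0.41² + 0.02² + 0.06² + 0.03² + 0.43² = 0.0025 + 0.1681 + 0.0004 + 0.0036 + 0.0009 + 0.1849 = 0.3604
O = 0.2151 / √(0.2148 × 0.3604) = 0.2151 / 0.27823 = 0.7731

0.77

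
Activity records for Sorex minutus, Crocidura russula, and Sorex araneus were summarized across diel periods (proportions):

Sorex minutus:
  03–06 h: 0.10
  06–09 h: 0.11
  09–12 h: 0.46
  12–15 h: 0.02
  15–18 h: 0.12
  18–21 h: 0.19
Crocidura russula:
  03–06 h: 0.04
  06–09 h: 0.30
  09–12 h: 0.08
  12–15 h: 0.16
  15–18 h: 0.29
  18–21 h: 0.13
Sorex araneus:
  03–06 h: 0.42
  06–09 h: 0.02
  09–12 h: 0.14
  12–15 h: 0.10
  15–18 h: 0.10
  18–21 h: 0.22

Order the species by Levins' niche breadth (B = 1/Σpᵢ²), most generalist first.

Crocidura russula > Sorex araneus > Sorex minutus

Σp_minuᵢ² = 0.10² + 0.11² + 0.46² + 0.02² + 0.12² + 0.19² = 0.0100 + 0.0121 + 0.2116 + 0.0004 + 0.0144 + 0.0361 = 0.2846
B_minu = 1 / 0.2846 = 3.5137
Σp_russᵢ² = 0.04² + 0.30² + 0.08² + 0.16² + 0.29² + 0.13² = 0.0016 + 0.0900 + 0.0064 + 0.0256 + 0.0841 + 0.0169 = 0.2246
B_russ = 1 / 0.2246 = 4.4524
Σp_aranᵢ² = 0.42² + 0.02² + 0.14² + 0.10² + 0.10² + 0.22² = 0.1764 + 0.0004 + 0.0196 + 0.0100 + 0.0100 + 0.0484 = 0.2648
B_aran = 1 / 0.2648 = 3.7764
Ranking by B (broadest → narrowest): Crocidura russula (4.45) > Sorex araneus (3.78) > Sorex minutus (3.51)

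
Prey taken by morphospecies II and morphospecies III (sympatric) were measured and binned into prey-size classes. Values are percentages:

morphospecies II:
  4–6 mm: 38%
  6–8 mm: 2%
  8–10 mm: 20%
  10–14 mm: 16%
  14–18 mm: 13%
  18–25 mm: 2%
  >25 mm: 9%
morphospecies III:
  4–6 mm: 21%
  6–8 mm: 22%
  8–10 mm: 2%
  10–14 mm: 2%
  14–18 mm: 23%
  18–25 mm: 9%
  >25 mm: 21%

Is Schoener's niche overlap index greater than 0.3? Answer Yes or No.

Convert percentages to proportions (divide by 100).
Σ|p₁ᵢ − p₂ᵢ| = 0.17 + 0.20 + 0.18 + 0.14 + 0.10 + 0.07 + 0.12 = 0.98
D = 1 − ½ × 0.98 = 1 − 0.490 = 0.5100
D = 0.5100 > 0.3 → Yes.

Yes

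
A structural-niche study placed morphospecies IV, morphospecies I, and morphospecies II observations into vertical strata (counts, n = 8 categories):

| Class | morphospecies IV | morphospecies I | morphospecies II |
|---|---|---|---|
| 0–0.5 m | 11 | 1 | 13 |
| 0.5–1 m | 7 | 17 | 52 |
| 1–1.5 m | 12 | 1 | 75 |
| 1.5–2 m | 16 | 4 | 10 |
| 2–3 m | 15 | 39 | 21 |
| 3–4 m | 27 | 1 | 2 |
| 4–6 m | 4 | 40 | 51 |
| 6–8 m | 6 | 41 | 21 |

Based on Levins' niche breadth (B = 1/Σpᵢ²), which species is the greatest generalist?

Proportions for morphospecies IV (n=98): 11/98=0.1122, 7/98=0.0714, 12/98=0.1224, 16/98=0.1633, 15/98=0.1531, 27/98=0.2755, 4/98=0.0408, 6/98=0.0612
Proportions for morphospecies I (n=144): 1/144=0.0069, 17/144=0.1181, 1/144=0.0069, 4/144=0.0278, 39/144=0.2708, 1/144=0.0069, 40/144=0.2778, 41/144=0.2847
Proportions for morphospecies II (n=245): 13/245=0.0531, 52/245=0.2122, 75/245=0.3061, 10/245=0.0408, 21/245=0.0857, 2/245=0.0082, 51/245=0.2082, 21/245=0.0857
Σp_IVᵢ² = 0.1122² + 0.0714² + 0.1224² + 0.1633² + 0.1531² + 0.2755² + 0.0408² + 0.0612² = 0.012589 + 0.005098 + 0.014982 + 0.026667 + 0.023440 + 0.075900 + 0.001665 + 0.003745 = 0.164086
B_IV = 1 / 0.164086 = 6.0944
Σp_Iᵢ² = 0.0069² + 0.1181² + 0.0069² + 0.0278² + 0.2708² + 0.0069² + 0.2778² + 0.2847² = 0.000048 + 0.013948 + 0.000048 + 0.000773 + 0.073333 + 0.000048 + 0.077173 + 0.081054 = 0.246425
B_I = 1 / 0.246425 = 4.0580
Σp_IIᵢ² = 0.0531² + 0.2122² + 0.3061² + 0.0408² + 0.0857² + 0.0082² + 0.2082² + 0.0857² = 0.002820 + 0.045029 + 0.093697 + 0.001665 + 0.007344 + 0.000067 + 0.043347 + 0.007344 = 0.201313
B_II = 1 / 0.201313 = 4.9674
Highest B → broadest niche (most generalist): morphospecies IV (B = 6.09).

morphospecies IV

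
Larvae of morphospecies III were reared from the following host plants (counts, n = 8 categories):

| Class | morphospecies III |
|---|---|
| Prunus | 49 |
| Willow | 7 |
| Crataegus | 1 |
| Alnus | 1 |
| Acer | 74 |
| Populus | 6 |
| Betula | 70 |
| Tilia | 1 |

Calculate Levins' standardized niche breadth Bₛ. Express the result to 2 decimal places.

Proportions for morphospecies III (n=209): 49/209=0.2344, 7/209=0.0335, 1/209=0.0048, 1/209=0.0048, 74/209=0.3541, 6/209=0.0287, 70/209=0.3349, 1/209=0.0048
Σpᵢ² = 0.2344² + 0.0335² + 0.0048² + 0.0048² + 0.3541² + 0.0287² + 0.3349² + 0.0048² = 0.054943 + 0.001122 + 0.000023 + 0.000023 + 0.125387 + 0.000824 + 0.112158 + 0.000023 = 0.294503
B = 1 / 0.294503 = 3.3956
Bₛ = (B − 1)/(n − 1) = (3.3956 − 1)/(8 − 1) = 2.3956/7 = 0.3422

0.34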